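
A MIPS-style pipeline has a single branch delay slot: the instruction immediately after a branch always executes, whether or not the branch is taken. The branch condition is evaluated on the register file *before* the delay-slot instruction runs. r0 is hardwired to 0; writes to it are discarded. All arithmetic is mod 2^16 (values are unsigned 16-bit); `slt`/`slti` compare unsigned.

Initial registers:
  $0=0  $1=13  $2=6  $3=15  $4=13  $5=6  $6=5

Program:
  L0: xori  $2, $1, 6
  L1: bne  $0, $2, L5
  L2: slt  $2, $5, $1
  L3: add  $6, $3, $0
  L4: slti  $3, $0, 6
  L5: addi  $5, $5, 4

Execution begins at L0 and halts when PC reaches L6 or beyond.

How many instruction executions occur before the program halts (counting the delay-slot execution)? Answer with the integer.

#0 xori  $2, $1, 6 ; 0/13/11/15/13/6/5
#1 bne  $0, $2, L5 ; 0/13/11/15/13/6/5 ; →target
#2 slt  $2, $5, $1 ; 0/13/1/15/13/6/5
#5 addi  $5, $5, 4 ; 0/13/1/15/13/10/5

4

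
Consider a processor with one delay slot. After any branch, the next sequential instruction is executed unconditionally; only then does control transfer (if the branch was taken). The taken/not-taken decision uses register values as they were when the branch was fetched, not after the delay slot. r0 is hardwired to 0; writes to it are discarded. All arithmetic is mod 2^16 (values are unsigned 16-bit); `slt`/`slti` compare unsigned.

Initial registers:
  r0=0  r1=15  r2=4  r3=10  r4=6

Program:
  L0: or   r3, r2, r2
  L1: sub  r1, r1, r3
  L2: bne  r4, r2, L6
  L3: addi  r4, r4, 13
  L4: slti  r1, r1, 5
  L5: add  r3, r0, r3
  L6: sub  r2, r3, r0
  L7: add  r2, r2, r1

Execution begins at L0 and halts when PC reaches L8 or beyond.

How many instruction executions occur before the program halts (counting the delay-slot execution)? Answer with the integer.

6

  step pc=0: or   r3, r2, r2  regs=(0,15,4,4,6)
  step pc=1: sub  r1, r1, r3  regs=(0,11,4,4,6)
  step pc=2: bne  r4, r2, L6  cond=T  regs=(0,11,4,4,6)
  step pc=3: addi  r4, r4, 13  regs=(0,11,4,4,19)
  step pc=6: sub  r2, r3, r0  regs=(0,11,4,4,19)
  step pc=7: add  r2, r2, r1  regs=(0,11,15,4,19)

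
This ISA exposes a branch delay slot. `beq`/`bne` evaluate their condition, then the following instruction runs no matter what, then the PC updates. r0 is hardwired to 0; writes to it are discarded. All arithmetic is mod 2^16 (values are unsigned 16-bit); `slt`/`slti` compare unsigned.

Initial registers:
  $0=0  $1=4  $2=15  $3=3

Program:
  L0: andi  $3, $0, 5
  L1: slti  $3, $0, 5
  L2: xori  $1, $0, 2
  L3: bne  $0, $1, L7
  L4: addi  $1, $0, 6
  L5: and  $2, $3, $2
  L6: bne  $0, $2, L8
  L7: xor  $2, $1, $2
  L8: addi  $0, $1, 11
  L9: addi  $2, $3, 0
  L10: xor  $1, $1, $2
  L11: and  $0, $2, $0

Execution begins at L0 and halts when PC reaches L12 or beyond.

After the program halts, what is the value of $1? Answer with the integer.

[0] andi  $3, $0, 5  →  {$0:0, $1:4, $2:15, $3:0}
[1] slti  $3, $0, 5  →  {$0:0, $1:4, $2:15, $3:1}
[2] xori  $1, $0, 2  →  {$0:0, $1:2, $2:15, $3:1}
[3] bne  $0, $1, L7  →  {$0:0, $1:2, $2:15, $3:1}  ⟨branch taken⟩
[4] addi  $1, $0, 6  →  {$0:0, $1:6, $2:15, $3:1}
[7] xor  $2, $1, $2  →  {$0:0, $1:6, $2:9, $3:1}
[8] addi  $0, $1, 11  →  {$0:0, $1:6, $2:9, $3:1}
[9] addi  $2, $3, 0  →  {$0:0, $1:6, $2:1, $3:1}
[10] xor  $1, $1, $2  →  {$0:0, $1:7, $2:1, $3:1}
[11] and  $0, $2, $0  →  {$0:0, $1:7, $2:1, $3:1}

7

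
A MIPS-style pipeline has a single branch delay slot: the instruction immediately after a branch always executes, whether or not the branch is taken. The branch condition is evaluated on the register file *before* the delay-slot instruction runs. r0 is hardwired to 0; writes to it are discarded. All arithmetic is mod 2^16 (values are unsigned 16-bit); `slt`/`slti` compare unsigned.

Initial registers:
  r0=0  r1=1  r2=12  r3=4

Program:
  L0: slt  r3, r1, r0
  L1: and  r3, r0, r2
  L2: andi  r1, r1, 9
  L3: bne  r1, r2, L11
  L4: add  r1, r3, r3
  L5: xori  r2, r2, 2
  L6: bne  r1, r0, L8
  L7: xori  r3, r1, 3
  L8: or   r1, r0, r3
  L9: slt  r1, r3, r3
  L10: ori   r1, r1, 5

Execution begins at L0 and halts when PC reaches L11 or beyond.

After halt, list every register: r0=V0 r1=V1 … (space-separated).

r0=0 r1=0 r2=12 r3=0

#0 slt  r3, r1, r0 ; 0/1/12/0
#1 and  r3, r0, r2 ; 0/1/12/0
#2 andi  r1, r1, 9 ; 0/1/12/0
#3 bne  r1, r2, L11 ; 0/1/12/0 ; →target
#4 add  r1, r3, r3 ; 0/0/12/0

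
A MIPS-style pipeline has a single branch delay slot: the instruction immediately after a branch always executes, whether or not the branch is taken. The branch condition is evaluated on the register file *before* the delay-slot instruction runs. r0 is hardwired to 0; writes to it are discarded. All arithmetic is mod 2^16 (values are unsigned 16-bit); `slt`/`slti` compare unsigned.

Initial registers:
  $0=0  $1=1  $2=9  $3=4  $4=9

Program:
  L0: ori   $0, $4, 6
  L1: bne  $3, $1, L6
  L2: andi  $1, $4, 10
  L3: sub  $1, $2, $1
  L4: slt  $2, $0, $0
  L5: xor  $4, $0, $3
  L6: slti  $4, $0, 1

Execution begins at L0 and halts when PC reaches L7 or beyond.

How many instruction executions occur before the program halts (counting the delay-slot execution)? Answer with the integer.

4

[0] ori   $0, $4, 6  →  {$0:0, $1:1, $2:9, $3:4, $4:9}
[1] bne  $3, $1, L6  →  {$0:0, $1:1, $2:9, $3:4, $4:9}  ⟨branch taken⟩
[2] andi  $1, $4, 10  →  {$0:0, $1:8, $2:9, $3:4, $4:9}
[6] slti  $4, $0, 1  →  {$0:0, $1:8, $2:9, $3:4, $4:1}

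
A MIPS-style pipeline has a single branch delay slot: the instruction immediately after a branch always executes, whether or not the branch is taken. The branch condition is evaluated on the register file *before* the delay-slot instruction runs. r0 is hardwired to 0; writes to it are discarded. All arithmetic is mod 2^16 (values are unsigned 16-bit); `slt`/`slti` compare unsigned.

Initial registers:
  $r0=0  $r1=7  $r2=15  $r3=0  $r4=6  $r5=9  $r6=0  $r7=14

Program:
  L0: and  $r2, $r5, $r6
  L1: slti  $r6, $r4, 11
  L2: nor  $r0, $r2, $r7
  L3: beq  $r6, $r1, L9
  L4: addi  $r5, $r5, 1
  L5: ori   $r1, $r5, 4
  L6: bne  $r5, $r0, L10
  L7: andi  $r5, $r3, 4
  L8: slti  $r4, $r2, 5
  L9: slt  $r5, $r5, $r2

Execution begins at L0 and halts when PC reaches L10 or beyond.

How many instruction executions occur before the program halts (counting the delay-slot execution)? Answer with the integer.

PC=0  and  $r2, $r5, $r6     | $r0=0 $r1=7 $r2=0 $r3=0 $r4=6 $r5=9 $r6=0 $r7=14
PC=1  slti  $r6, $r4, 11     | $r0=0 $r1=7 $r2=0 $r3=0 $r4=6 $r5=9 $r6=1 $r7=14
PC=2  nor  $r0, $r2, $r7     | $r0=0 $r1=7 $r2=0 $r3=0 $r4=6 $r5=9 $r6=1 $r7=14
PC=3  beq  $r6, $r1, L9      | $r0=0 $r1=7 $r2=0 $r3=0 $r4=6 $r5=9 $r6=1 $r7=14  [not taken]
PC=4  addi  $r5, $r5, 1      | $r0=0 $r1=7 $r2=0 $r3=0 $r4=6 $r5=10 $r6=1 $r7=14
PC=5  ori   $r1, $r5, 4      | $r0=0 $r1=14 $r2=0 $r3=0 $r4=6 $r5=10 $r6=1 $r7=14
PC=6  bne  $r5, $r0, L10     | $r0=0 $r1=14 $r2=0 $r3=0 $r4=6 $r5=10 $r6=1 $r7=14  [TAKEN]
PC=7  andi  $r5, $r3, 4      | $r0=0 $r1=14 $r2=0 $r3=0 $r4=6 $r5=0 $r6=1 $r7=14

8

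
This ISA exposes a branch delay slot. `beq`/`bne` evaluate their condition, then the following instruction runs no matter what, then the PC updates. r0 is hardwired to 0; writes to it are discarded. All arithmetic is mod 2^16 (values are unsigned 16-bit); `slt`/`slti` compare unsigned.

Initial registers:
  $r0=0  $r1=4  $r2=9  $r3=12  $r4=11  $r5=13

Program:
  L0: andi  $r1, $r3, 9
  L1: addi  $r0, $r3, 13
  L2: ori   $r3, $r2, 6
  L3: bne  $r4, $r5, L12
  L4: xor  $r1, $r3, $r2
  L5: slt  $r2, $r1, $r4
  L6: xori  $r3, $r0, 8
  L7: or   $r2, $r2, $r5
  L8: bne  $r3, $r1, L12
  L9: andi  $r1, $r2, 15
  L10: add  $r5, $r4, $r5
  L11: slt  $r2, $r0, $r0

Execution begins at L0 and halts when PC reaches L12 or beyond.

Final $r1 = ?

6

[0] andi  $r1, $r3, 9  →  {$r0:0, $r1:8, $r2:9, $r3:12, $r4:11, $r5:13}
[1] addi  $r0, $r3, 13  →  {$r0:0, $r1:8, $r2:9, $r3:12, $r4:11, $r5:13}
[2] ori   $r3, $r2, 6  →  {$r0:0, $r1:8, $r2:9, $r3:15, $r4:11, $r5:13}
[3] bne  $r4, $r5, L12  →  {$r0:0, $r1:8, $r2:9, $r3:15, $r4:11, $r5:13}  ⟨branch taken⟩
[4] xor  $r1, $r3, $r2  →  {$r0:0, $r1:6, $r2:9, $r3:15, $r4:11, $r5:13}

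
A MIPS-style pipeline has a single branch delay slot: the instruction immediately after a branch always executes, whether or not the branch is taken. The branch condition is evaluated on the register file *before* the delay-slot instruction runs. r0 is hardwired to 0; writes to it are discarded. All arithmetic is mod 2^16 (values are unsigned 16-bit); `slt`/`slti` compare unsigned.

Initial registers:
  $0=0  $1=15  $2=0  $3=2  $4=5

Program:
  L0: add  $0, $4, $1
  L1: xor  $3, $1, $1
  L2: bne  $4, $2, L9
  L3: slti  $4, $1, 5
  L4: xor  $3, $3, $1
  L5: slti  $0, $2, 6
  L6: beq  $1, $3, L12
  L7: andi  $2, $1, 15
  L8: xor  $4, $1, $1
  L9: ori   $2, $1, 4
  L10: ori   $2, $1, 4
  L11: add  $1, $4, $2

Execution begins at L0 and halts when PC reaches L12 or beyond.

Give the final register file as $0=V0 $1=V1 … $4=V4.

  step pc=0: add  $0, $4, $1  regs=(0,15,0,2,5)
  step pc=1: xor  $3, $1, $1  regs=(0,15,0,0,5)
  step pc=2: bne  $4, $2, L9  cond=T  regs=(0,15,0,0,5)
  step pc=3: slti  $4, $1, 5  regs=(0,15,0,0,0)
  step pc=9: ori   $2, $1, 4  regs=(0,15,15,0,0)
  step pc=10: ori   $2, $1, 4  regs=(0,15,15,0,0)
  step pc=11: add  $1, $4, $2  regs=(0,15,15,0,0)

$0=0 $1=15 $2=15 $3=0 $4=0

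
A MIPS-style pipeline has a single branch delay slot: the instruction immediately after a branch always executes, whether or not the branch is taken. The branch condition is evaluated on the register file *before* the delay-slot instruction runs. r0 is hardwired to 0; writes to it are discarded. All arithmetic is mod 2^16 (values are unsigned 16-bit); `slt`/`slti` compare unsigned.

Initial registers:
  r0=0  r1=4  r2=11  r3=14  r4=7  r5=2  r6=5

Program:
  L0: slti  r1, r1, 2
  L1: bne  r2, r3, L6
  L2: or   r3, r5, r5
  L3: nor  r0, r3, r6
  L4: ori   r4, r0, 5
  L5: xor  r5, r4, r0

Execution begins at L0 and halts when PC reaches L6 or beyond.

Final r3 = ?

PC=0  slti  r1, r1, 2        | r0=0 r1=0 r2=11 r3=14 r4=7 r5=2 r6=5
PC=1  bne  r2, r3, L6        | r0=0 r1=0 r2=11 r3=14 r4=7 r5=2 r6=5  [TAKEN]
PC=2  or   r3, r5, r5        | r0=0 r1=0 r2=11 r3=2 r4=7 r5=2 r6=5

2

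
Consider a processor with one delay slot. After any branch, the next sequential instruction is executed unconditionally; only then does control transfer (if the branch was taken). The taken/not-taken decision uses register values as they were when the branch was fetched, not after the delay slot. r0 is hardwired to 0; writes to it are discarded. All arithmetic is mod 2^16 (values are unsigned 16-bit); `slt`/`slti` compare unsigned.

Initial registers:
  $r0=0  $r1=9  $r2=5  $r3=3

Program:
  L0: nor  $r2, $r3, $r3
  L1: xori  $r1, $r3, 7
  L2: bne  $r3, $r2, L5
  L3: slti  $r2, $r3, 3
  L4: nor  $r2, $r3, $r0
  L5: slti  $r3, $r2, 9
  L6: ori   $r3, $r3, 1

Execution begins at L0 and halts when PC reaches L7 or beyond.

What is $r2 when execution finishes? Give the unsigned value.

0

#0 nor  $r2, $r3, $r3 ; 0/9/65532/3
#1 xori  $r1, $r3, 7 ; 0/4/65532/3
#2 bne  $r3, $r2, L5 ; 0/4/65532/3 ; →target
#3 slti  $r2, $r3, 3 ; 0/4/0/3
#5 slti  $r3, $r2, 9 ; 0/4/0/1
#6 ori   $r3, $r3, 1 ; 0/4/0/1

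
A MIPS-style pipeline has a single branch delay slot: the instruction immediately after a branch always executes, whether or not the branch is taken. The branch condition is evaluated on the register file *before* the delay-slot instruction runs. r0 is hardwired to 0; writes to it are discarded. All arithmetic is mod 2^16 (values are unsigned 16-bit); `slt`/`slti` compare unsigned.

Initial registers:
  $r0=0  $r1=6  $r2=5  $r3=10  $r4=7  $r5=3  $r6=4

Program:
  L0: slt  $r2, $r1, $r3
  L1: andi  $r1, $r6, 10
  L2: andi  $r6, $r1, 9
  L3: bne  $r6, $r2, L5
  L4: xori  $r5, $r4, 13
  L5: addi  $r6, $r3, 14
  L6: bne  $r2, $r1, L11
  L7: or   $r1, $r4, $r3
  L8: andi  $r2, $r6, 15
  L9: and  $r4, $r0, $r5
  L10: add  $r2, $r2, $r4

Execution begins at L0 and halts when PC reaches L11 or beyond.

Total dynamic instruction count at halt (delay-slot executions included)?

PC=0  slt  $r2, $r1, $r3     | $r0=0 $r1=6 $r2=1 $r3=10 $r4=7 $r5=3 $r6=4
PC=1  andi  $r1, $r6, 10     | $r0=0 $r1=0 $r2=1 $r3=10 $r4=7 $r5=3 $r6=4
PC=2  andi  $r6, $r1, 9      | $r0=0 $r1=0 $r2=1 $r3=10 $r4=7 $r5=3 $r6=0
PC=3  bne  $r6, $r2, L5      | $r0=0 $r1=0 $r2=1 $r3=10 $r4=7 $r5=3 $r6=0  [TAKEN]
PC=4  xori  $r5, $r4, 13     | $r0=0 $r1=0 $r2=1 $r3=10 $r4=7 $r5=10 $r6=0
PC=5  addi  $r6, $r3, 14     | $r0=0 $r1=0 $r2=1 $r3=10 $r4=7 $r5=10 $r6=24
PC=6  bne  $r2, $r1, L11     | $r0=0 $r1=0 $r2=1 $r3=10 $r4=7 $r5=10 $r6=24  [TAKEN]
PC=7  or   $r1, $r4, $r3     | $r0=0 $r1=15 $r2=1 $r3=10 $r4=7 $r5=10 $r6=24

8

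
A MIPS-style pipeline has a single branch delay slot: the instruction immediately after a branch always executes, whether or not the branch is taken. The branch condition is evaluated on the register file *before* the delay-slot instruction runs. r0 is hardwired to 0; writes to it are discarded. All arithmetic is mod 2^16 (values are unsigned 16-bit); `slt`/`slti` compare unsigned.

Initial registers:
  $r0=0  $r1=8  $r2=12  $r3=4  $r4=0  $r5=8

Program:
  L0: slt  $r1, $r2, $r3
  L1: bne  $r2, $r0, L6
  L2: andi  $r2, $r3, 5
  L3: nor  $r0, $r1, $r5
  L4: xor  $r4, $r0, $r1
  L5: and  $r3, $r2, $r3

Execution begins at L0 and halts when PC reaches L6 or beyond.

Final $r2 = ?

4

  step pc=0: slt  $r1, $r2, $r3  regs=(0,0,12,4,0,8)
  step pc=1: bne  $r2, $r0, L6  cond=T  regs=(0,0,12,4,0,8)
  step pc=2: andi  $r2, $r3, 5  regs=(0,0,4,4,0,8)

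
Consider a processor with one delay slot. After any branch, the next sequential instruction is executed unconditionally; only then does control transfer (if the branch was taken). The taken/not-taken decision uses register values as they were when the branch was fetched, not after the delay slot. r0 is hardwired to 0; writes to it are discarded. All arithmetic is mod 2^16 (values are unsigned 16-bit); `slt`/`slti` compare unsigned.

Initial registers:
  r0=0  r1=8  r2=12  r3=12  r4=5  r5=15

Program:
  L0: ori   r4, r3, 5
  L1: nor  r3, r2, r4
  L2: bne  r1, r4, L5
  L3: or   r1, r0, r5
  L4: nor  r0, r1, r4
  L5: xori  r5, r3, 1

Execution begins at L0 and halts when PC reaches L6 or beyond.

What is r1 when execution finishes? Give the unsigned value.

  step pc=0: ori   r4, r3, 5  regs=(0,8,12,12,13,15)
  step pc=1: nor  r3, r2, r4  regs=(0,8,12,65522,13,15)
  step pc=2: bne  r1, r4, L5  cond=T  regs=(0,8,12,65522,13,15)
  step pc=3: or   r1, r0, r5  regs=(0,15,12,65522,13,15)
  step pc=5: xori  r5, r3, 1  regs=(0,15,12,65522,13,65523)

15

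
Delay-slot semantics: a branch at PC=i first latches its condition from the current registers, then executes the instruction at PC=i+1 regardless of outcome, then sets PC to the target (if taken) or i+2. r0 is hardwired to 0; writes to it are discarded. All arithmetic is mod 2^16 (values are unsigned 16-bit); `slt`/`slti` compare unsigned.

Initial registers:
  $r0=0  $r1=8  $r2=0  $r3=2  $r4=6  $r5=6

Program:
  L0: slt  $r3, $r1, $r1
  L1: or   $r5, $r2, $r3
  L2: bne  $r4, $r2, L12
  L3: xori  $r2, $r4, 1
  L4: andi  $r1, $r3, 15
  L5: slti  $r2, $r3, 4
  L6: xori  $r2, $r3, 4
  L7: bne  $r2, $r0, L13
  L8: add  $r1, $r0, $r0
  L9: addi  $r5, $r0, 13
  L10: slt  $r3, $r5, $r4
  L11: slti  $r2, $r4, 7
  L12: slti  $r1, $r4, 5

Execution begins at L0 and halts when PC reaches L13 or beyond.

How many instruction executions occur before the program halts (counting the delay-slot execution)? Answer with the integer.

5

[0] slt  $r3, $r1, $r1  →  {$r0:0, $r1:8, $r2:0, $r3:0, $r4:6, $r5:6}
[1] or   $r5, $r2, $r3  →  {$r0:0, $r1:8, $r2:0, $r3:0, $r4:6, $r5:0}
[2] bne  $r4, $r2, L12  →  {$r0:0, $r1:8, $r2:0, $r3:0, $r4:6, $r5:0}  ⟨branch taken⟩
[3] xori  $r2, $r4, 1  →  {$r0:0, $r1:8, $r2:7, $r3:0, $r4:6, $r5:0}
[12] slti  $r1, $r4, 5  →  {$r0:0, $r1:0, $r2:7, $r3:0, $r4:6, $r5:0}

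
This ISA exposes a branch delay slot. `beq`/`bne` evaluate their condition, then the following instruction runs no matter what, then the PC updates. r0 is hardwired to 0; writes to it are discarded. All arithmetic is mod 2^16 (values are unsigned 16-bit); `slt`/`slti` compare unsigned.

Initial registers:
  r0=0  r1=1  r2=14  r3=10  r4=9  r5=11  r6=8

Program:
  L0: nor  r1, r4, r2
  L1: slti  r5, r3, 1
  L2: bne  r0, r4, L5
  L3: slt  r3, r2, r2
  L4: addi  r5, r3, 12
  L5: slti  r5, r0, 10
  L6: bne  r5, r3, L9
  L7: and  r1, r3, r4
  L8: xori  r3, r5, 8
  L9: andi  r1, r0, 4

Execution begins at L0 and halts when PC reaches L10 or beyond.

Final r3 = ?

0

[0] nor  r1, r4, r2  →  {r0:0, r1:65520, r2:14, r3:10, r4:9, r5:11, r6:8}
[1] slti  r5, r3, 1  →  {r0:0, r1:65520, r2:14, r3:10, r4:9, r5:0, r6:8}
[2] bne  r0, r4, L5  →  {r0:0, r1:65520, r2:14, r3:10, r4:9, r5:0, r6:8}  ⟨branch taken⟩
[3] slt  r3, r2, r2  →  {r0:0, r1:65520, r2:14, r3:0, r4:9, r5:0, r6:8}
[5] slti  r5, r0, 10  →  {r0:0, r1:65520, r2:14, r3:0, r4:9, r5:1, r6:8}
[6] bne  r5, r3, L9  →  {r0:0, r1:65520, r2:14, r3:0, r4:9, r5:1, r6:8}  ⟨branch taken⟩
[7] and  r1, r3, r4  →  {r0:0, r1:0, r2:14, r3:0, r4:9, r5:1, r6:8}
[9] andi  r1, r0, 4  →  {r0:0, r1:0, r2:14, r3:0, r4:9, r5:1, r6:8}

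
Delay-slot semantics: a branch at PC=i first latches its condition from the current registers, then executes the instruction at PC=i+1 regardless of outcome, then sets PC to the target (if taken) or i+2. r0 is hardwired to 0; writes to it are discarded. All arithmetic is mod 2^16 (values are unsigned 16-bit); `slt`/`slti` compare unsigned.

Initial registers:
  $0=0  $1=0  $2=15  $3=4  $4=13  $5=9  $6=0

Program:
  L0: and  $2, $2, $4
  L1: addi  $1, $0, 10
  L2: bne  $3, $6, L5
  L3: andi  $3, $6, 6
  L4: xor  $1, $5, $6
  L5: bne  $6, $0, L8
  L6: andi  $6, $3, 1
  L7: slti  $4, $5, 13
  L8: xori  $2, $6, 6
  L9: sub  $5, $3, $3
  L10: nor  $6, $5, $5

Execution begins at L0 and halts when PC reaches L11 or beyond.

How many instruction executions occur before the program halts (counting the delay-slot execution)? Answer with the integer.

[0] and  $2, $2, $4  →  {$0:0, $1:0, $2:13, $3:4, $4:13, $5:9, $6:0}
[1] addi  $1, $0, 10  →  {$0:0, $1:10, $2:13, $3:4, $4:13, $5:9, $6:0}
[2] bne  $3, $6, L5  →  {$0:0, $1:10, $2:13, $3:4, $4:13, $5:9, $6:0}  ⟨branch taken⟩
[3] andi  $3, $6, 6  →  {$0:0, $1:10, $2:13, $3:0, $4:13, $5:9, $6:0}
[5] bne  $6, $0, L8  →  {$0:0, $1:10, $2:13, $3:0, $4:13, $5:9, $6:0}  ⟨branch fallthrough⟩
[6] andi  $6, $3, 1  →  {$0:0, $1:10, $2:13, $3:0, $4:13, $5:9, $6:0}
[7] slti  $4, $5, 13  →  {$0:0, $1:10, $2:13, $3:0, $4:1, $5:9, $6:0}
[8] xori  $2, $6, 6  →  {$0:0, $1:10, $2:6, $3:0, $4:1, $5:9, $6:0}
[9] sub  $5, $3, $3  →  {$0:0, $1:10, $2:6, $3:0, $4:1, $5:0, $6:0}
[10] nor  $6, $5, $5  →  {$0:0, $1:10, $2:6, $3:0, $4:1, $5:0, $6:65535}

10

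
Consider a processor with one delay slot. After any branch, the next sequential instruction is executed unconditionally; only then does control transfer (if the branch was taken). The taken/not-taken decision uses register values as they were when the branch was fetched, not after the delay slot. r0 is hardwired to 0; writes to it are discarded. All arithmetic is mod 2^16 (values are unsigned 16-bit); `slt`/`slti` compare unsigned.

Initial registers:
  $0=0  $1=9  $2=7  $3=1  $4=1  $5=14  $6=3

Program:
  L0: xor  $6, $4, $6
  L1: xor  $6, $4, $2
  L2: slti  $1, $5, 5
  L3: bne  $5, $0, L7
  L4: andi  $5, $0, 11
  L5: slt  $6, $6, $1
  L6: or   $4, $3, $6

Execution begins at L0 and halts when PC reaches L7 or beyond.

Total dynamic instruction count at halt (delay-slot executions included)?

5

PC=0  xor  $6, $4, $6        | $0=0 $1=9 $2=7 $3=1 $4=1 $5=14 $6=2
PC=1  xor  $6, $4, $2        | $0=0 $1=9 $2=7 $3=1 $4=1 $5=14 $6=6
PC=2  slti  $1, $5, 5        | $0=0 $1=0 $2=7 $3=1 $4=1 $5=14 $6=6
PC=3  bne  $5, $0, L7        | $0=0 $1=0 $2=7 $3=1 $4=1 $5=14 $6=6  [TAKEN]
PC=4  andi  $5, $0, 11       | $0=0 $1=0 $2=7 $3=1 $4=1 $5=0 $6=6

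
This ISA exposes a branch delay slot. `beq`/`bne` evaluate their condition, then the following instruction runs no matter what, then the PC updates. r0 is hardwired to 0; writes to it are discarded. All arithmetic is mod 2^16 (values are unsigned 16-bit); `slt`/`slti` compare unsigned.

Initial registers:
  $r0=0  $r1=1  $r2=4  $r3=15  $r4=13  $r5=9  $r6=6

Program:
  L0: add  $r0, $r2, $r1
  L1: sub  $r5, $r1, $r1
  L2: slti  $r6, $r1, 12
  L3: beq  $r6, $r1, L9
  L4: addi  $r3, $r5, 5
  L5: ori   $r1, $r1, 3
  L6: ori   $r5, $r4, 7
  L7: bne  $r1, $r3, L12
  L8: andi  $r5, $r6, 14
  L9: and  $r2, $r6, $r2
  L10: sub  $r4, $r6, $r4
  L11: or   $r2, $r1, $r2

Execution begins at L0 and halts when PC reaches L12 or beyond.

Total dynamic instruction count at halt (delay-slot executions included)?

8

#0 add  $r0, $r2, $r1 ; 0/1/4/15/13/9/6
#1 sub  $r5, $r1, $r1 ; 0/1/4/15/13/0/6
#2 slti  $r6, $r1, 12 ; 0/1/4/15/13/0/1
#3 beq  $r6, $r1, L9 ; 0/1/4/15/13/0/1 ; →target
#4 addi  $r3, $r5, 5 ; 0/1/4/5/13/0/1
#9 and  $r2, $r6, $r2 ; 0/1/0/5/13/0/1
#10 sub  $r4, $r6, $r4 ; 0/1/0/5/65524/0/1
#11 or   $r2, $r1, $r2 ; 0/1/1/5/65524/0/1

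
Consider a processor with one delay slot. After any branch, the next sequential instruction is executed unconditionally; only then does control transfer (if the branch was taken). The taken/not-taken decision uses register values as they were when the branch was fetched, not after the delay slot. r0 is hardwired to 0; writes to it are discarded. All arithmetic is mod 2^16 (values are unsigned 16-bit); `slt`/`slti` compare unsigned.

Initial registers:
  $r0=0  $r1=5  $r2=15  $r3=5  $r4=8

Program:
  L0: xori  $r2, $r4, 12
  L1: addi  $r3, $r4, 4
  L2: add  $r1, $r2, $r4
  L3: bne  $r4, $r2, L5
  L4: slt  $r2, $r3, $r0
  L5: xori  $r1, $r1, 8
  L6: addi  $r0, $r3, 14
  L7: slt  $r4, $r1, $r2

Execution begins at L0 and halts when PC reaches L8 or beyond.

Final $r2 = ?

#0 xori  $r2, $r4, 12 ; 0/5/4/5/8
#1 addi  $r3, $r4, 4 ; 0/5/4/12/8
#2 add  $r1, $r2, $r4 ; 0/12/4/12/8
#3 bne  $r4, $r2, L5 ; 0/12/4/12/8 ; →target
#4 slt  $r2, $r3, $r0 ; 0/12/0/12/8
#5 xori  $r1, $r1, 8 ; 0/4/0/12/8
#6 addi  $r0, $r3, 14 ; 0/4/0/12/8
#7 slt  $r4, $r1, $r2 ; 0/4/0/12/0

0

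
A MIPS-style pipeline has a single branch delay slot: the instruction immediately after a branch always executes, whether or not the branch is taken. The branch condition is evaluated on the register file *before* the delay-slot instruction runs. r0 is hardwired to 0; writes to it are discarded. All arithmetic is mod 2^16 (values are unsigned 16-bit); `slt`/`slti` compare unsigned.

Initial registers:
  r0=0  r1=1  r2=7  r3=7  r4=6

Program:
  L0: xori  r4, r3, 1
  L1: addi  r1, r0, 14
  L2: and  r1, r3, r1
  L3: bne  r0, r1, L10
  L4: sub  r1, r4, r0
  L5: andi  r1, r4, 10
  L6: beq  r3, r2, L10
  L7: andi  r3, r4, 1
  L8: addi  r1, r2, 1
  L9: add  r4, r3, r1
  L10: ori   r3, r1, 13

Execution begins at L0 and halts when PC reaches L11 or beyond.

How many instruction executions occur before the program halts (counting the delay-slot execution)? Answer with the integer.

6

PC=0  xori  r4, r3, 1        | r0=0 r1=1 r2=7 r3=7 r4=6
PC=1  addi  r1, r0, 14       | r0=0 r1=14 r2=7 r3=7 r4=6
PC=2  and  r1, r3, r1        | r0=0 r1=6 r2=7 r3=7 r4=6
PC=3  bne  r0, r1, L10       | r0=0 r1=6 r2=7 r3=7 r4=6  [TAKEN]
PC=4  sub  r1, r4, r0        | r0=0 r1=6 r2=7 r3=7 r4=6
PC=10 ori   r3, r1, 13       | r0=0 r1=6 r2=7 r3=15 r4=6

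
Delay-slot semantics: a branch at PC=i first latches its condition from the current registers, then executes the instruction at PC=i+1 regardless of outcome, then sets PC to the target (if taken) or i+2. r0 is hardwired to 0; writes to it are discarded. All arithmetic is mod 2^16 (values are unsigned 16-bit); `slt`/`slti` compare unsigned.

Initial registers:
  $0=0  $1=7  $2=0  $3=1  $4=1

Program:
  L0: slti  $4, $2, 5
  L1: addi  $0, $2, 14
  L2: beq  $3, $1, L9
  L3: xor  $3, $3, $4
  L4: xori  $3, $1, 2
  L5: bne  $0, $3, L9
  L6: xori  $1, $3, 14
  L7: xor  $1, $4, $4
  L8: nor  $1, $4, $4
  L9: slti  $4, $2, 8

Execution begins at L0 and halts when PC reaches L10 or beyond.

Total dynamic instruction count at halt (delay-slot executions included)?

8

#0 slti  $4, $2, 5 ; 0/7/0/1/1
#1 addi  $0, $2, 14 ; 0/7/0/1/1
#2 beq  $3, $1, L9 ; 0/7/0/1/1 ; →fallthru
#3 xor  $3, $3, $4 ; 0/7/0/0/1
#4 xori  $3, $1, 2 ; 0/7/0/5/1
#5 bne  $0, $3, L9 ; 0/7/0/5/1 ; →target
#6 xori  $1, $3, 14 ; 0/11/0/5/1
#9 slti  $4, $2, 8 ; 0/11/0/5/1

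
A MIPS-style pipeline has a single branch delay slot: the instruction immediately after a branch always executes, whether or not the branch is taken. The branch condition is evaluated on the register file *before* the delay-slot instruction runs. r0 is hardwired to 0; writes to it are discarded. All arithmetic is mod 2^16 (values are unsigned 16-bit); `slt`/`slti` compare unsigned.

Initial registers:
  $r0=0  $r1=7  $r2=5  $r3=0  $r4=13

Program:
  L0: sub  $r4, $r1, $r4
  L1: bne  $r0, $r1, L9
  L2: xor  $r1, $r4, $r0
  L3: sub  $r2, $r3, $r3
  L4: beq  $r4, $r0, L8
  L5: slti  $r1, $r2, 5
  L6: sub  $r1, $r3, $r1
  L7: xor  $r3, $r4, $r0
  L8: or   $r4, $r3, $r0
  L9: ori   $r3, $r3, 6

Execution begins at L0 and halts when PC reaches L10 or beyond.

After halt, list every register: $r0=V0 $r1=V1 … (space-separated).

$r0=0 $r1=65530 $r2=5 $r3=6 $r4=65530

#0 sub  $r4, $r1, $r4 ; 0/7/5/0/65530
#1 bne  $r0, $r1, L9 ; 0/7/5/0/65530 ; →target
#2 xor  $r1, $r4, $r0 ; 0/65530/5/0/65530
#9 ori   $r3, $r3, 6 ; 0/65530/5/6/65530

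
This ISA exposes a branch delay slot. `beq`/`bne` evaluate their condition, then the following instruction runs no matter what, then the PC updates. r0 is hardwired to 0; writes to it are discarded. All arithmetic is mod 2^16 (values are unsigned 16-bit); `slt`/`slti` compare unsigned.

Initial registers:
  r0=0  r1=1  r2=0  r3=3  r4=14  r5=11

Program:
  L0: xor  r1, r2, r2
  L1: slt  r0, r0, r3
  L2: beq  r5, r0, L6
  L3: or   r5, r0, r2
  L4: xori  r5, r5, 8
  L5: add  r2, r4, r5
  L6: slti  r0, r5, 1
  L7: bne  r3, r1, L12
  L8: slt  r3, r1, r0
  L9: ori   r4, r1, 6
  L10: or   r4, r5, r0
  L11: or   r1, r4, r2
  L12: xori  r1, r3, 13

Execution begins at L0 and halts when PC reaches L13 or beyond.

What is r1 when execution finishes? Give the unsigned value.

#0 xor  r1, r2, r2 ; 0/0/0/3/14/11
#1 slt  r0, r0, r3 ; 0/0/0/3/14/11
#2 beq  r5, r0, L6 ; 0/0/0/3/14/11 ; →fallthru
#3 or   r5, r0, r2 ; 0/0/0/3/14/0
#4 xori  r5, r5, 8 ; 0/0/0/3/14/8
#5 add  r2, r4, r5 ; 0/0/22/3/14/8
#6 slti  r0, r5, 1 ; 0/0/22/3/14/8
#7 bne  r3, r1, L12 ; 0/0/22/3/14/8 ; →target
#8 slt  r3, r1, r0 ; 0/0/22/0/14/8
#12 xori  r1, r3, 13 ; 0/13/22/0/14/8

13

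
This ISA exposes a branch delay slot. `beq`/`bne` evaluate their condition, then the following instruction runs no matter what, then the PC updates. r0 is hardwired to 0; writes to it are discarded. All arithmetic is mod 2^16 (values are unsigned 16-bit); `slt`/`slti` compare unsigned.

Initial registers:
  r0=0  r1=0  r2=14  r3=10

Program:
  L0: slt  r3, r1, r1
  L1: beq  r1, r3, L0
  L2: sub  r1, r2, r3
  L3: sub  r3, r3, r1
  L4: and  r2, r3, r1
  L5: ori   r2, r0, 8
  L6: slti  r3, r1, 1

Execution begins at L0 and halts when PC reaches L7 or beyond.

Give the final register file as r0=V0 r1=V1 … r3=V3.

  step pc=0: slt  r3, r1, r1  regs=(0,0,14,0)
  step pc=1: beq  r1, r3, L0  cond=T  regs=(0,0,14,0)
  step pc=2: sub  r1, r2, r3  regs=(0,14,14,0)
  step pc=0: slt  r3, r1, r1  regs=(0,14,14,0)
  step pc=1: beq  r1, r3, L0  cond=F  regs=(0,14,14,0)
  step pc=2: sub  r1, r2, r3  regs=(0,14,14,0)
  step pc=3: sub  r3, r3, r1  regs=(0,14,14,65522)
  step pc=4: and  r2, r3, r1  regs=(0,14,2,65522)
  step pc=5: ori   r2, r0, 8  regs=(0,14,8,65522)
  step pc=6: slti  r3, r1, 1  regs=(0,14,8,0)

r0=0 r1=14 r2=8 r3=0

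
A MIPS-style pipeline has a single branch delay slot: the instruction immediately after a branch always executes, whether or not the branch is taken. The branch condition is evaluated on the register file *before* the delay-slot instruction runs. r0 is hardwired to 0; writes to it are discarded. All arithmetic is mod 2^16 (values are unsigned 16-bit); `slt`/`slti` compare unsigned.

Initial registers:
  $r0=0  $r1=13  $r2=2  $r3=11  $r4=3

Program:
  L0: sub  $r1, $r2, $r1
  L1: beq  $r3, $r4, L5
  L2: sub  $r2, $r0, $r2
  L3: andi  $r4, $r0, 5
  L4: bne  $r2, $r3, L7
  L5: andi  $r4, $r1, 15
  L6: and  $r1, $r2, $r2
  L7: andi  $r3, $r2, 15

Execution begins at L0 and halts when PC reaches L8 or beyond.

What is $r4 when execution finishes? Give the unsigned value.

5

[0] sub  $r1, $r2, $r1  →  {$r0:0, $r1:65525, $r2:2, $r3:11, $r4:3}
[1] beq  $r3, $r4, L5  →  {$r0:0, $r1:65525, $r2:2, $r3:11, $r4:3}  ⟨branch fallthrough⟩
[2] sub  $r2, $r0, $r2  →  {$r0:0, $r1:65525, $r2:65534, $r3:11, $r4:3}
[3] andi  $r4, $r0, 5  →  {$r0:0, $r1:65525, $r2:65534, $r3:11, $r4:0}
[4] bne  $r2, $r3, L7  →  {$r0:0, $r1:65525, $r2:65534, $r3:11, $r4:0}  ⟨branch taken⟩
[5] andi  $r4, $r1, 15  →  {$r0:0, $r1:65525, $r2:65534, $r3:11, $r4:5}
[7] andi  $r3, $r2, 15  →  {$r0:0, $r1:65525, $r2:65534, $r3:14, $r4:5}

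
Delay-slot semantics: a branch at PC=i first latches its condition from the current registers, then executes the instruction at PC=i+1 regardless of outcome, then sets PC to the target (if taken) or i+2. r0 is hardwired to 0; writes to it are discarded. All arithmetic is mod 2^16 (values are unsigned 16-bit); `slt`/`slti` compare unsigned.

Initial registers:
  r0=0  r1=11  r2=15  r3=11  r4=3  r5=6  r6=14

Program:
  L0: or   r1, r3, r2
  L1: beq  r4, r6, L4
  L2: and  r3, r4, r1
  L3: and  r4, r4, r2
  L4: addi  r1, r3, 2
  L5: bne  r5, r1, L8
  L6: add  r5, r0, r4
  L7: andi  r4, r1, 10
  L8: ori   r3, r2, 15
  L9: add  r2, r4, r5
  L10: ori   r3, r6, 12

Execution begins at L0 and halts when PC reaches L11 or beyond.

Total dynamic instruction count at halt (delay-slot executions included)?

10

PC=0  or   r1, r3, r2        | r0=0 r1=15 r2=15 r3=11 r4=3 r5=6 r6=14
PC=1  beq  r4, r6, L4        | r0=0 r1=15 r2=15 r3=11 r4=3 r5=6 r6=14  [not taken]
PC=2  and  r3, r4, r1        | r0=0 r1=15 r2=15 r3=3 r4=3 r5=6 r6=14
PC=3  and  r4, r4, r2        | r0=0 r1=15 r2=15 r3=3 r4=3 r5=6 r6=14
PC=4  addi  r1, r3, 2        | r0=0 r1=5 r2=15 r3=3 r4=3 r5=6 r6=14
PC=5  bne  r5, r1, L8        | r0=0 r1=5 r2=15 r3=3 r4=3 r5=6 r6=14  [TAKEN]
PC=6  add  r5, r0, r4        | r0=0 r1=5 r2=15 r3=3 r4=3 r5=3 r6=14
PC=8  ori   r3, r2, 15       | r0=0 r1=5 r2=15 r3=15 r4=3 r5=3 r6=14
PC=9  add  r2, r4, r5        | r0=0 r1=5 r2=6 r3=15 r4=3 r5=3 r6=14
PC=10 ori   r3, r6, 12       | r0=0 r1=5 r2=6 r3=14 r4=3 r5=3 r6=14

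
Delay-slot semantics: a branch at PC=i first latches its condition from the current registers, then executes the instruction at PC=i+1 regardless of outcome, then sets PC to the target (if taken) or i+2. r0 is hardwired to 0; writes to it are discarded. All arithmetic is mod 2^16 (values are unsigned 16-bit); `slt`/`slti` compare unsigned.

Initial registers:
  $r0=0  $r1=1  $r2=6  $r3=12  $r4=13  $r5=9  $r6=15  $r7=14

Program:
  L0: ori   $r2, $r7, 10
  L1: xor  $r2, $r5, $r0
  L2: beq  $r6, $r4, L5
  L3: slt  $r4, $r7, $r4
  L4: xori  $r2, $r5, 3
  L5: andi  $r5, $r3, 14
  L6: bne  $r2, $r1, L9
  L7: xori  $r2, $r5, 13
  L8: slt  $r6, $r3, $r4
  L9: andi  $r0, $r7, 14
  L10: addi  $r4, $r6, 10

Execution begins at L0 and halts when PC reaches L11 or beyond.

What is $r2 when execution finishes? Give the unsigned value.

[0] ori   $r2, $r7, 10  →  {$r0:0, $r1:1, $r2:14, $r3:12, $r4:13, $r5:9, $r6:15, $r7:14}
[1] xor  $r2, $r5, $r0  →  {$r0:0, $r1:1, $r2:9, $r3:12, $r4:13, $r5:9, $r6:15, $r7:14}
[2] beq  $r6, $r4, L5  →  {$r0:0, $r1:1, $r2:9, $r3:12, $r4:13, $r5:9, $r6:15, $r7:14}  ⟨branch fallthrough⟩
[3] slt  $r4, $r7, $r4  →  {$r0:0, $r1:1, $r2:9, $r3:12, $r4:0, $r5:9, $r6:15, $r7:14}
[4] xori  $r2, $r5, 3  →  {$r0:0, $r1:1, $r2:10, $r3:12, $r4:0, $r5:9, $r6:15, $r7:14}
[5] andi  $r5, $r3, 14  →  {$r0:0, $r1:1, $r2:10, $r3:12, $r4:0, $r5:12, $r6:15, $r7:14}
[6] bne  $r2, $r1, L9  →  {$r0:0, $r1:1, $r2:10, $r3:12, $r4:0, $r5:12, $r6:15, $r7:14}  ⟨branch taken⟩
[7] xori  $r2, $r5, 13  →  {$r0:0, $r1:1, $r2:1, $r3:12, $r4:0, $r5:12, $r6:15, $r7:14}
[9] andi  $r0, $r7, 14  →  {$r0:0, $r1:1, $r2:1, $r3:12, $r4:0, $r5:12, $r6:15, $r7:14}
[10] addi  $r4, $r6, 10  →  {$r0:0, $r1:1, $r2:1, $r3:12, $r4:25, $r5:12, $r6:15, $r7:14}

1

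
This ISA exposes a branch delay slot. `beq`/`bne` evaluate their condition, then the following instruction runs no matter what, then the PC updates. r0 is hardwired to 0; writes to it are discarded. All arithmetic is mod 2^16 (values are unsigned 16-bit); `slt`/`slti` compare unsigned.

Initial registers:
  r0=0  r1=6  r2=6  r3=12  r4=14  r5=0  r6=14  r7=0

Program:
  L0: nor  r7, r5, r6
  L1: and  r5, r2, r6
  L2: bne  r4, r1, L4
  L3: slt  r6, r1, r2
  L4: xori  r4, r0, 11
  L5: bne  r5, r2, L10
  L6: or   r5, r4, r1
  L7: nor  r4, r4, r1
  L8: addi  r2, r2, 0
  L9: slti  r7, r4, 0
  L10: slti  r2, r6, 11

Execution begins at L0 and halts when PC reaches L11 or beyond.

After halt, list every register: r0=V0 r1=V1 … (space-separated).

r0=0 r1=6 r2=1 r3=12 r4=65520 r5=15 r6=0 r7=0

#0 nor  r7, r5, r6 ; 0/6/6/12/14/0/14/65521
#1 and  r5, r2, r6 ; 0/6/6/12/14/6/14/65521
#2 bne  r4, r1, L4 ; 0/6/6/12/14/6/14/65521 ; →target
#3 slt  r6, r1, r2 ; 0/6/6/12/14/6/0/65521
#4 xori  r4, r0, 11 ; 0/6/6/12/11/6/0/65521
#5 bne  r5, r2, L10 ; 0/6/6/12/11/6/0/65521 ; →fallthru
#6 or   r5, r4, r1 ; 0/6/6/12/11/15/0/65521
#7 nor  r4, r4, r1 ; 0/6/6/12/65520/15/0/65521
#8 addi  r2, r2, 0 ; 0/6/6/12/65520/15/0/65521
#9 slti  r7, r4, 0 ; 0/6/6/12/65520/15/0/0
#10 slti  r2, r6, 11 ; 0/6/1/12/65520/15/0/0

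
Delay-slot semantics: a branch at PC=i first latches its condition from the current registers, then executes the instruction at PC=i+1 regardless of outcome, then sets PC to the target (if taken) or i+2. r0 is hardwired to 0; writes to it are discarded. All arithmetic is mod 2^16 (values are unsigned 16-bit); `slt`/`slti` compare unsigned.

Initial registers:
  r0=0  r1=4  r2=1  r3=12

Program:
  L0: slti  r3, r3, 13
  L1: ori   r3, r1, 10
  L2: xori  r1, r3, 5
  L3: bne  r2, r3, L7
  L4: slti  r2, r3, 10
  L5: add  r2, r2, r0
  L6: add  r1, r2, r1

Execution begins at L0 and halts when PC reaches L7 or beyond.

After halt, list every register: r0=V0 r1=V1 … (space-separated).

PC=0  slti  r3, r3, 13       | r0=0 r1=4 r2=1 r3=1
PC=1  ori   r3, r1, 10       | r0=0 r1=4 r2=1 r3=14
PC=2  xori  r1, r3, 5        | r0=0 r1=11 r2=1 r3=14
PC=3  bne  r2, r3, L7        | r0=0 r1=11 r2=1 r3=14  [TAKEN]
PC=4  slti  r2, r3, 10       | r0=0 r1=11 r2=0 r3=14

r0=0 r1=11 r2=0 r3=14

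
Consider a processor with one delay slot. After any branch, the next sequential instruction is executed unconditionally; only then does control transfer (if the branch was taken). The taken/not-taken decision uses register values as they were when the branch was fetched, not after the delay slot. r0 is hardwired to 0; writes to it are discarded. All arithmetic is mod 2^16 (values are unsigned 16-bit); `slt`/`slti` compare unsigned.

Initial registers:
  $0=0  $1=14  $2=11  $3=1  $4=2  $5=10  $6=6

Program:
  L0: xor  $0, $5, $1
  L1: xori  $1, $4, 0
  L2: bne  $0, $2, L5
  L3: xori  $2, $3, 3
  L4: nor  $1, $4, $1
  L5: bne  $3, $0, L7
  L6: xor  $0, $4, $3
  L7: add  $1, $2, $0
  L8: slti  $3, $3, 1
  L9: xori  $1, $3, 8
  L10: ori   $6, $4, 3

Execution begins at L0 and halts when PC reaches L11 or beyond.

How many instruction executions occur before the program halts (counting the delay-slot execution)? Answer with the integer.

#0 xor  $0, $5, $1 ; 0/14/11/1/2/10/6
#1 xori  $1, $4, 0 ; 0/2/11/1/2/10/6
#2 bne  $0, $2, L5 ; 0/2/11/1/2/10/6 ; →target
#3 xori  $2, $3, 3 ; 0/2/2/1/2/10/6
#5 bne  $3, $0, L7 ; 0/2/2/1/2/10/6 ; →target
#6 xor  $0, $4, $3 ; 0/2/2/1/2/10/6
#7 add  $1, $2, $0 ; 0/2/2/1/2/10/6
#8 slti  $3, $3, 1 ; 0/2/2/0/2/10/6
#9 xori  $1, $3, 8 ; 0/8/2/0/2/10/6
#10 ori   $6, $4, 3 ; 0/8/2/0/2/10/3

10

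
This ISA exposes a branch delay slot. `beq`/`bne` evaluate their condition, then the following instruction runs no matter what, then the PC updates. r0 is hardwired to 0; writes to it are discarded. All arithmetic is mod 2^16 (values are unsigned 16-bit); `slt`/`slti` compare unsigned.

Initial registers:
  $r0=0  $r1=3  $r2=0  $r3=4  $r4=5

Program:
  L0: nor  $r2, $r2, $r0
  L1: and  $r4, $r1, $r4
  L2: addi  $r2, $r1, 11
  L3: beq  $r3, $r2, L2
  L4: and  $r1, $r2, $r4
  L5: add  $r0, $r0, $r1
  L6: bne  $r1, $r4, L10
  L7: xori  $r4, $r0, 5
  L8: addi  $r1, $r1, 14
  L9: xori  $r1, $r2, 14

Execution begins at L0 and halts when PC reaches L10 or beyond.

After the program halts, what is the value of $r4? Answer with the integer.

PC=0  nor  $r2, $r2, $r0     | $r0=0 $r1=3 $r2=65535 $r3=4 $r4=5
PC=1  and  $r4, $r1, $r4     | $r0=0 $r1=3 $r2=65535 $r3=4 $r4=1
PC=2  addi  $r2, $r1, 11     | $r0=0 $r1=3 $r2=14 $r3=4 $r4=1
PC=3  beq  $r3, $r2, L2      | $r0=0 $r1=3 $r2=14 $r3=4 $r4=1  [not taken]
PC=4  and  $r1, $r2, $r4     | $r0=0 $r1=0 $r2=14 $r3=4 $r4=1
PC=5  add  $r0, $r0, $r1     | $r0=0 $r1=0 $r2=14 $r3=4 $r4=1
PC=6  bne  $r1, $r4, L10     | $r0=0 $r1=0 $r2=14 $r3=4 $r4=1  [TAKEN]
PC=7  xori  $r4, $r0, 5      | $r0=0 $r1=0 $r2=14 $r3=4 $r4=5

5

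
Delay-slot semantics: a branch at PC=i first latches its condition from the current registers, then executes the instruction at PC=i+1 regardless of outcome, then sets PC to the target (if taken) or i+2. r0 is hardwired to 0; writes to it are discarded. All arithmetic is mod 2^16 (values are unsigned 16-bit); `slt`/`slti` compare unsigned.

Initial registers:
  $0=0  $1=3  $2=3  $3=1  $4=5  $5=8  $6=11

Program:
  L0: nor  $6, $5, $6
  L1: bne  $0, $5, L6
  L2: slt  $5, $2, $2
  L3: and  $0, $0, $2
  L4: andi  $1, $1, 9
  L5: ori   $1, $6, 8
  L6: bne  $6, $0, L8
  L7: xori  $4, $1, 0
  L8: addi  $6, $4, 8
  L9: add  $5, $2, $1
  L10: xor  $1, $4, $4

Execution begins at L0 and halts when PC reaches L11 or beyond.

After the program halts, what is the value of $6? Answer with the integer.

11

[0] nor  $6, $5, $6  →  {$0:0, $1:3, $2:3, $3:1, $4:5, $5:8, $6:65524}
[1] bne  $0, $5, L6  →  {$0:0, $1:3, $2:3, $3:1, $4:5, $5:8, $6:65524}  ⟨branch taken⟩
[2] slt  $5, $2, $2  →  {$0:0, $1:3, $2:3, $3:1, $4:5, $5:0, $6:65524}
[6] bne  $6, $0, L8  →  {$0:0, $1:3, $2:3, $3:1, $4:5, $5:0, $6:65524}  ⟨branch taken⟩
[7] xori  $4, $1, 0  →  {$0:0, $1:3, $2:3, $3:1, $4:3, $5:0, $6:65524}
[8] addi  $6, $4, 8  →  {$0:0, $1:3, $2:3, $3:1, $4:3, $5:0, $6:11}
[9] add  $5, $2, $1  →  {$0:0, $1:3, $2:3, $3:1, $4:3, $5:6, $6:11}
[10] xor  $1, $4, $4  →  {$0:0, $1:0, $2:3, $3:1, $4:3, $5:6, $6:11}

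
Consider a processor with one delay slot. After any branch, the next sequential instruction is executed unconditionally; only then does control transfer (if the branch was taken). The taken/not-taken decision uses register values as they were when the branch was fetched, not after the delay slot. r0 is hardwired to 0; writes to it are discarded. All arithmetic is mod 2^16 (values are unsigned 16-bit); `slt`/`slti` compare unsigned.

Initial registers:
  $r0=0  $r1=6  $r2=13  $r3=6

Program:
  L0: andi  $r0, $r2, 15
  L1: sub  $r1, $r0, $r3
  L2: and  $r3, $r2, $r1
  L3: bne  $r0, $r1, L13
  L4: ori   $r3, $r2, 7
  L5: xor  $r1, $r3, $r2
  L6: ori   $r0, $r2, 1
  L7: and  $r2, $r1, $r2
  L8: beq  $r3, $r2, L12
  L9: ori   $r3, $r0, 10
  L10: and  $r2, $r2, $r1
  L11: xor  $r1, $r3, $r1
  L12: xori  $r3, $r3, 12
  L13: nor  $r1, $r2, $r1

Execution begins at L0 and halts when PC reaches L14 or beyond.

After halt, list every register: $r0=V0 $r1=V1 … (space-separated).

$r0=0 $r1=0 $r2=13 $r3=15

PC=0  andi  $r0, $r2, 15     | $r0=0 $r1=6 $r2=13 $r3=6
PC=1  sub  $r1, $r0, $r3     | $r0=0 $r1=65530 $r2=13 $r3=6
PC=2  and  $r3, $r2, $r1     | $r0=0 $r1=65530 $r2=13 $r3=8
PC=3  bne  $r0, $r1, L13     | $r0=0 $r1=65530 $r2=13 $r3=8  [TAKEN]
PC=4  ori   $r3, $r2, 7      | $r0=0 $r1=65530 $r2=13 $r3=15
PC=13 nor  $r1, $r2, $r1     | $r0=0 $r1=0 $r2=13 $r3=15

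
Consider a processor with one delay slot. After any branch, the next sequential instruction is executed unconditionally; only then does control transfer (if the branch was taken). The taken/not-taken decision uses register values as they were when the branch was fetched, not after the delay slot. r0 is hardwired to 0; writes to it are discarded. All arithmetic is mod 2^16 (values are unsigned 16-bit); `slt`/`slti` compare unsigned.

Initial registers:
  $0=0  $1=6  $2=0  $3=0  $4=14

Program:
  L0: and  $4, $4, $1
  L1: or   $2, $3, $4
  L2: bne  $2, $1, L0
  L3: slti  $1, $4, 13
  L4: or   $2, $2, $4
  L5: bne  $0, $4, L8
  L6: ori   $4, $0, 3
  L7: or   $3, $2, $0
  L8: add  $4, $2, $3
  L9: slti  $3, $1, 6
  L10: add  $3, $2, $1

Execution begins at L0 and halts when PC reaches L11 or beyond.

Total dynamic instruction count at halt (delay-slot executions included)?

10

[0] and  $4, $4, $1  →  {$0:0, $1:6, $2:0, $3:0, $4:6}
[1] or   $2, $3, $4  →  {$0:0, $1:6, $2:6, $3:0, $4:6}
[2] bne  $2, $1, L0  →  {$0:0, $1:6, $2:6, $3:0, $4:6}  ⟨branch fallthrough⟩
[3] slti  $1, $4, 13  →  {$0:0, $1:1, $2:6, $3:0, $4:6}
[4] or   $2, $2, $4  →  {$0:0, $1:1, $2:6, $3:0, $4:6}
[5] bne  $0, $4, L8  →  {$0:0, $1:1, $2:6, $3:0, $4:6}  ⟨branch taken⟩
[6] ori   $4, $0, 3  →  {$0:0, $1:1, $2:6, $3:0, $4:3}
[8] add  $4, $2, $3  →  {$0:0, $1:1, $2:6, $3:0, $4:6}
[9] slti  $3, $1, 6  →  {$0:0, $1:1, $2:6, $3:1, $4:6}
[10] add  $3, $2, $1  →  {$0:0, $1:1, $2:6, $3:7, $4:6}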